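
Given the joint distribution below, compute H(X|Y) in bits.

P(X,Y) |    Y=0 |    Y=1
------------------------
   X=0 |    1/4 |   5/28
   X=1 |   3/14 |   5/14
0.9542 bits

Using the chain rule: H(X|Y) = H(X,Y) - H(Y)

First, compute H(X,Y) = 1.9506 bits

Marginal P(Y) = (13/28, 15/28)
H(Y) = 0.9963 bits

H(X|Y) = H(X,Y) - H(Y) = 1.9506 - 0.9963 = 0.9542 bits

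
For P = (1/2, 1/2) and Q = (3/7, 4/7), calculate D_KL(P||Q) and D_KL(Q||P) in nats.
D_KL(P||Q) = 0.0103, D_KL(Q||P) = 0.0102

KL divergence is not symmetric: D_KL(P||Q) ≠ D_KL(Q||P) in general.

D_KL(P||Q) = 0.0103 nats
D_KL(Q||P) = 0.0102 nats

No, they are not equal!

This asymmetry is why KL divergence is not a true distance metric.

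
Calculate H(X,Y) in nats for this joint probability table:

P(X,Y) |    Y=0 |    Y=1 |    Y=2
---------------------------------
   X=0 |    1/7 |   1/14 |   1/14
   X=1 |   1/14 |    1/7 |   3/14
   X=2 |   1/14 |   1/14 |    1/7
2.1066 nats

Joint entropy is H(X,Y) = -Σ_{x,y} p(x,y) log p(x,y).

Summing over all non-zero entries:
H(X,Y) = -[1/7·log_e(1/7) + 1/14·log_e(1/14) + 1/14·log_e(1/14) + 1/14·log_e(1/14) + 1/7·log_e(1/7) + 3/14·log_e(3/14) + 1/14·log_e(1/14) + 1/14·log_e(1/14) + 1/7·log_e(1/7)]
H(X,Y) = 2.1066 nats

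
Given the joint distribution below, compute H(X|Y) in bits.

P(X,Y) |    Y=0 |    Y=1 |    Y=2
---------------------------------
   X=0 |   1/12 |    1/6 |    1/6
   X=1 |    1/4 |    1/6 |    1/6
0.9371 bits

Using the chain rule: H(X|Y) = H(X,Y) - H(Y)

First, compute H(X,Y) = 2.5221 bits

Marginal P(Y) = (1/3, 1/3, 1/3)
H(Y) = 1.5850 bits

H(X|Y) = H(X,Y) - H(Y) = 2.5221 - 1.5850 = 0.9371 bits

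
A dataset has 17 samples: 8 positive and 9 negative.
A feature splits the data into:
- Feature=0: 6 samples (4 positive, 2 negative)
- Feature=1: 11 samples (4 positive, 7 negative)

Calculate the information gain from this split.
0.0615 bits

Information Gain = H(Y) - H(Y|Feature)

Before split:
P(positive) = 8/17 = 0.4706
H(Y) = 0.9975 bits

After split:
Feature=0: H = 0.9183 bits (weight = 6/17)
Feature=1: H = 0.9457 bits (weight = 11/17)
H(Y|Feature) = (6/17)×0.9183 + (11/17)×0.9457 = 0.9360 bits

Information Gain = 0.9975 - 0.9360 = 0.0615 bits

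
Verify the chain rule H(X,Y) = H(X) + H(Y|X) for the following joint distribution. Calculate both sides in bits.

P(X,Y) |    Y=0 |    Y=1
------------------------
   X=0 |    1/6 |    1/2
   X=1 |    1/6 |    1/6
H(X,Y) = 1.7925, H(X) = 0.9183, H(Y|X) = 0.8742 (all in bits)

Chain rule: H(X,Y) = H(X) + H(Y|X)

Left side — joint entropy directly:
H(X,Y) = -Σ p(x,y) log p(x,y) = 1.7925 bits

Right side — compute H(Y|X) from the conditional distributions:
P(X) = (2/3, 1/3), so H(X) = 0.9183 bits
H(Y|X) = Σ_x P(X=x) · H(Y|X=x):
  P(Y|X=0) = (1/4, 3/4), H(Y|X=0) = 0.8113, weight P(X=0) = 2/3
  P(Y|X=1) = (1/2, 1/2), H(Y|X=1) = 1.0000, weight P(X=1) = 1/3
H(Y|X) = 0.8742 bits

H(X) + H(Y|X) = 0.9183 + 0.8742 = 1.7925 bits

Both sides equal 1.7925 bits. ✓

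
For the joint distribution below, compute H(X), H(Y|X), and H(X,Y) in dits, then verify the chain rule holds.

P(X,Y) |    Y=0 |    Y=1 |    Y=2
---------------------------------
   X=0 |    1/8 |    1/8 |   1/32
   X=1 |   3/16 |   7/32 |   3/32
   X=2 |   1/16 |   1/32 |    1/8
H(X,Y) = 0.8851, H(X) = 0.4498, H(Y|X) = 0.4352 (all in dits)

Chain rule: H(X,Y) = H(X) + H(Y|X)

Left side — joint entropy directly:
H(X,Y) = -Σ p(x,y) log p(x,y) = 0.8851 dits

Right side — compute H(Y|X) from the conditional distributions:
P(X) = (9/32, 1/2, 7/32), so H(X) = 0.4498 dits
H(Y|X) = Σ_x P(X=x) · H(Y|X=x):
  P(Y|X=0) = (4/9, 4/9, 1/9), H(Y|X=0) = 0.4191, weight P(X=0) = 9/32
  P(Y|X=1) = (3/8, 7/16, 3/16), H(Y|X=1) = 0.4531, weight P(X=1) = 1/2
  P(Y|X=2) = (2/7, 1/7, 4/7), H(Y|X=2) = 0.4151, weight P(X=2) = 7/32
H(Y|X) = 0.4352 dits

H(X) + H(Y|X) = 0.4498 + 0.4352 = 0.8851 dits

Both sides equal 0.8851 dits. ✓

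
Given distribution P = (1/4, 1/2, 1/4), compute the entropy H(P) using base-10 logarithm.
0.4515 dits

Shannon entropy is H(X) = -Σ p(x) log p(x).

For P = (1/4, 1/2, 1/4):
H = -1/4 × log_10(1/4) -1/2 × log_10(1/2) -1/4 × log_10(1/4)
H = 0.4515 dits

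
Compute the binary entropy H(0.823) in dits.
0.2027 dits

The binary entropy function is:
H(p) = -p log(p) - (1-p) log(1-p)

H(0.823) = -0.823 × log_10(0.823) - 0.177 × log_10(0.177)
H(0.823) = 0.2027 dits

Note: Binary entropy is maximized at p=0.5 (H=1 bit) and minimized at p=0 or p=1 (H=0).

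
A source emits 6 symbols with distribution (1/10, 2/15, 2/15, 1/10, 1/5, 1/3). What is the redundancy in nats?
0.1058 nats

Redundancy measures how far a source is from maximum entropy:
R = H_max - H(X)

Maximum entropy for 6 symbols: H_max = log_e(6) = 1.7918 nats
Actual entropy: H(X) = 1.6859 nats
Redundancy: R = 1.7918 - 1.6859 = 0.1058 nats

This redundancy represents potential for compression: the source could be compressed by 0.1058 nats per symbol.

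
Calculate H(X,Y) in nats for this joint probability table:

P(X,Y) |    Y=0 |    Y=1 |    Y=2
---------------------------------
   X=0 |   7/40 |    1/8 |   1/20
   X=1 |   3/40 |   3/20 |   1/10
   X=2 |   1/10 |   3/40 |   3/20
2.1329 nats

Joint entropy is H(X,Y) = -Σ_{x,y} p(x,y) log p(x,y).

Summing over all non-zero entries:
H(X,Y) = -[7/40·log_e(7/40) + 1/8·log_e(1/8) + 1/20·log_e(1/20) + 3/40·log_e(3/40) + 3/20·log_e(3/20) + 1/10·log_e(1/10) + 1/10·log_e(1/10) + 3/40·log_e(3/40) + 3/20·log_e(3/20)]
H(X,Y) = 2.1329 nats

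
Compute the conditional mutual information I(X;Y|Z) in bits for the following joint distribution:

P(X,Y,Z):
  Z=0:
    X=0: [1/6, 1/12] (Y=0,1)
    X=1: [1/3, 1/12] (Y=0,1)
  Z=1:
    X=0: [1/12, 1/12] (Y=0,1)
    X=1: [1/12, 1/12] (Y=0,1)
0.0105 bits

Conditional mutual information: I(X;Y|Z) = H(X|Z) + H(Y|Z) - H(X,Y|Z)

H(Z) = 0.9183
H(X,Z) = 1.8879 → H(X|Z) = 0.9696
H(Y,Z) = 1.7925 → H(Y|Z) = 0.8742
H(X,Y,Z) = 2.7516 → H(X,Y|Z) = 1.8333

I(X;Y|Z) = 0.9696 + 0.8742 - 1.8333 = 0.0105 bits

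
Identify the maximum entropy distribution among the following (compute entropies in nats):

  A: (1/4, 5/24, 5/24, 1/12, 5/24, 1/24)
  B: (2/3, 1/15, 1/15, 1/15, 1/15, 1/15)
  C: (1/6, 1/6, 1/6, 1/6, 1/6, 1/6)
C

For a discrete distribution over n outcomes, entropy is maximized by the uniform distribution.

Computing entropies:
H(A) = 1.6665 nats
H(B) = 1.1730 nats
H(C) = 1.7918 nats

The uniform distribution (where all probabilities equal 1/6) achieves the maximum entropy of log_e(6) = 1.7918 nats.

Distribution C has the highest entropy.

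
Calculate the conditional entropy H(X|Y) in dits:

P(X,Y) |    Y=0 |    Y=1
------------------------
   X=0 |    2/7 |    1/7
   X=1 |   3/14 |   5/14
0.2782 dits

Using the chain rule: H(X|Y) = H(X,Y) - H(Y)

First, compute H(X,Y) = 0.5792 dits

Marginal P(Y) = (1/2, 1/2)
H(Y) = 0.3010 dits

H(X|Y) = H(X,Y) - H(Y) = 0.5792 - 0.3010 = 0.2782 dits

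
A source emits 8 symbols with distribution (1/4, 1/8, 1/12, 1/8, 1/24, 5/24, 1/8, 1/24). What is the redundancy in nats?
0.1544 nats

Redundancy measures how far a source is from maximum entropy:
R = H_max - H(X)

Maximum entropy for 8 symbols: H_max = log_e(8) = 2.0794 nats
Actual entropy: H(X) = 1.9251 nats
Redundancy: R = 2.0794 - 1.9251 = 0.1544 nats

This redundancy represents potential for compression: the source could be compressed by 0.1544 nats per symbol.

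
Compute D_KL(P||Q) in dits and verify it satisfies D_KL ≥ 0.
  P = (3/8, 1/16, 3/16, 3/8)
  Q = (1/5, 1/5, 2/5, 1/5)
0.1115 dits

KL divergence satisfies the Gibbs inequality: D_KL(P||Q) ≥ 0 for all distributions P, Q.

D_KL(P||Q) = Σ p(x) log(p(x)/q(x))
Term by term:
  x=0: 3/8 × log_10[(3/8)/(1/5)] = 0.1024
  x=1: 1/16 × log_10[(1/16)/(1/5)] = -0.0316
  x=2: 3/16 × log_10[(3/16)/(2/5)] = -0.0617
  x=3: 3/8 × log_10[(3/8)/(1/5)] = 0.1024
D_KL(P||Q) = 0.1115 dits

D_KL(P||Q) = 0.1115 ≥ 0 ✓

This non-negativity is a fundamental property: relative entropy cannot be negative because it measures how different Q is from P.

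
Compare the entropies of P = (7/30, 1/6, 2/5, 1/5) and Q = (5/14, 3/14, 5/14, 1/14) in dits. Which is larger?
P

Computing entropies in dits:
H(P) = 0.5761
H(Q) = 0.5446

Distribution P has higher entropy.

Intuition: The distribution closer to uniform (more spread out) has higher entropy.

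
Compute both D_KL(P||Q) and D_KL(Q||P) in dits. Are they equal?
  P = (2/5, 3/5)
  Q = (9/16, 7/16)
D_KL(P||Q) = 0.0231, D_KL(Q||P) = 0.0233

KL divergence is not symmetric: D_KL(P||Q) ≠ D_KL(Q||P) in general.

D_KL(P||Q) = 0.0231 dits
D_KL(Q||P) = 0.0233 dits

No, they are not equal!

This asymmetry is why KL divergence is not a true distance metric.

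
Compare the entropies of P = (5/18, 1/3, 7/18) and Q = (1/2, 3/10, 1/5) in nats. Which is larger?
P

Computing entropies in nats:
H(P) = 1.0893
H(Q) = 1.0297

Distribution P has higher entropy.

Intuition: The distribution closer to uniform (more spread out) has higher entropy.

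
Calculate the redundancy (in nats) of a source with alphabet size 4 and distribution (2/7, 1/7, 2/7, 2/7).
0.0345 nats

Redundancy measures how far a source is from maximum entropy:
R = H_max - H(X)

Maximum entropy for 4 symbols: H_max = log_e(4) = 1.3863 nats
Actual entropy: H(X) = 1.3518 nats
Redundancy: R = 1.3863 - 1.3518 = 0.0345 nats

This redundancy represents potential for compression: the source could be compressed by 0.0345 nats per symbol.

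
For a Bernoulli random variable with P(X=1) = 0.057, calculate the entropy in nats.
0.2186 nats

The binary entropy function is:
H(p) = -p log(p) - (1-p) log(1-p)

H(0.057) = -0.057 × log_e(0.057) - 0.943 × log_e(0.943)
H(0.057) = 0.2186 nats

Note: Binary entropy is maximized at p=0.5 (H=1 bit) and minimized at p=0 or p=1 (H=0).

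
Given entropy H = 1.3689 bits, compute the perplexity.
2.5827

Perplexity is 2^H (or exp(H) for natural log).

H = 1.3689 bits
Perplexity = 2^1.3689 = 2.5827

Interpretation: The model's uncertainty is equivalent to choosing uniformly among 2.6 options.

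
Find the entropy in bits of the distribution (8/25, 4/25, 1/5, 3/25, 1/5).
2.2449 bits

Shannon entropy is H(X) = -Σ p(x) log p(x).

For P = (8/25, 4/25, 1/5, 3/25, 1/5):
H = -8/25 × log_2(8/25) -4/25 × log_2(4/25) -1/5 × log_2(1/5) -3/25 × log_2(3/25) -1/5 × log_2(1/5)
H = 2.2449 bits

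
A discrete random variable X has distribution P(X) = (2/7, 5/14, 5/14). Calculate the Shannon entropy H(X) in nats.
1.0934 nats

Shannon entropy is H(X) = -Σ p(x) log p(x).

For P = (2/7, 5/14, 5/14):
H = -2/7 × log_e(2/7) -5/14 × log_e(5/14) -5/14 × log_e(5/14)
H = 1.0934 nats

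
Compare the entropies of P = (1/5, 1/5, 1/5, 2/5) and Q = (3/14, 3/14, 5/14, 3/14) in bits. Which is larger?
Q

Computing entropies in bits:
H(P) = 1.9219
H(Q) = 1.9592

Distribution Q has higher entropy.

Intuition: The distribution closer to uniform (more spread out) has higher entropy.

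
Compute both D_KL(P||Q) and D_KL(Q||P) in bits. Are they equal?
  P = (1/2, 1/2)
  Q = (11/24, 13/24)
D_KL(P||Q) = 0.0050, D_KL(Q||P) = 0.0050

KL divergence is not symmetric: D_KL(P||Q) ≠ D_KL(Q||P) in general.

D_KL(P||Q) = 0.0050 bits
D_KL(Q||P) = 0.0050 bits

In this case they happen to be equal (to 4 decimal places).

This asymmetry is why KL divergence is not a true distance metric.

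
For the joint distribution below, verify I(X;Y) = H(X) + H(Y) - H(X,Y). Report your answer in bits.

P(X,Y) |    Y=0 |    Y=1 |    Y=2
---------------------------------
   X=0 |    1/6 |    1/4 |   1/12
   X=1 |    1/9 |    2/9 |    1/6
I(X;Y) = 0.0297 bits

Mutual information has multiple equivalent forms:
- I(X;Y) = H(X) - H(X|Y)
- I(X;Y) = H(Y) - H(Y|X)
- I(X;Y) = H(X) + H(Y) - H(X,Y)

Computing all quantities:
H(X) = 1.0000, H(Y) = 1.5245, H(X,Y) = 2.4948
H(X|Y) = 0.9703, H(Y|X) = 1.4948

Verification:
H(X) - H(X|Y) = 1.0000 - 0.9703 = 0.0297
H(Y) - H(Y|X) = 1.5245 - 1.4948 = 0.0297
H(X) + H(Y) - H(X,Y) = 1.0000 + 1.5245 - 2.4948 = 0.0297

All forms give I(X;Y) = 0.0297 bits. ✓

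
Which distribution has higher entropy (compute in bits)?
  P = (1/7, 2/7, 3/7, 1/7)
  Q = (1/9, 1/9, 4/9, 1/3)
P

Computing entropies in bits:
H(P) = 1.8424
H(Q) = 1.7527

Distribution P has higher entropy.

Intuition: The distribution closer to uniform (more spread out) has higher entropy.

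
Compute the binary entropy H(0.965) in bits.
0.2189 bits

The binary entropy function is:
H(p) = -p log(p) - (1-p) log(1-p)

H(0.965) = -0.965 × log_2(0.965) - 0.035 × log_2(0.035)
H(0.965) = 0.2189 bits

Note: Binary entropy is maximized at p=0.5 (H=1 bit) and minimized at p=0 or p=1 (H=0).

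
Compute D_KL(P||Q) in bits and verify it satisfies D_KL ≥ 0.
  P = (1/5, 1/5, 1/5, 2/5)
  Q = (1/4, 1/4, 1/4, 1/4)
0.0781 bits

KL divergence satisfies the Gibbs inequality: D_KL(P||Q) ≥ 0 for all distributions P, Q.

D_KL(P||Q) = Σ p(x) log(p(x)/q(x))
Term by term:
  x=0: 1/5 × log_2[(1/5)/(1/4)] = -0.0644
  x=1: 1/5 × log_2[(1/5)/(1/4)] = -0.0644
  x=2: 1/5 × log_2[(1/5)/(1/4)] = -0.0644
  x=3: 2/5 × log_2[(2/5)/(1/4)] = 0.2712
D_KL(P||Q) = 0.0781 bits

D_KL(P||Q) = 0.0781 ≥ 0 ✓

This non-negativity is a fundamental property: relative entropy cannot be negative because it measures how different Q is from P.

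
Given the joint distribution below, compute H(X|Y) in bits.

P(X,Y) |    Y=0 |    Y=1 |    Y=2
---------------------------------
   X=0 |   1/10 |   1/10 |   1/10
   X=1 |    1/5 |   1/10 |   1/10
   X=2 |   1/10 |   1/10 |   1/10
1.5510 bits

Using the chain rule: H(X|Y) = H(X,Y) - H(Y)

First, compute H(X,Y) = 3.1219 bits

Marginal P(Y) = (2/5, 3/10, 3/10)
H(Y) = 1.5710 bits

H(X|Y) = H(X,Y) - H(Y) = 3.1219 - 1.5710 = 1.5510 bits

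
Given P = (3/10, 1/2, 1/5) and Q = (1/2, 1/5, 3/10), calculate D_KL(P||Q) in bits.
0.3229 bits

KL divergence: D_KL(P||Q) = Σ p(x) log(p(x)/q(x))

Computing term by term:
  x=0: 3/10 × log_2[(3/10)/(1/2)] = 3/10 × -0.7370 = -0.2211
  x=1: 1/2 × log_2[(1/2)/(1/5)] = 1/2 × 1.3219 = 0.6610
  x=2: 1/5 × log_2[(1/5)/(3/10)] = 1/5 × -0.5850 = -0.1170

D_KL(P||Q) = 0.3229 bits

Note: KL divergence is always non-negative and equals 0 iff P = Q.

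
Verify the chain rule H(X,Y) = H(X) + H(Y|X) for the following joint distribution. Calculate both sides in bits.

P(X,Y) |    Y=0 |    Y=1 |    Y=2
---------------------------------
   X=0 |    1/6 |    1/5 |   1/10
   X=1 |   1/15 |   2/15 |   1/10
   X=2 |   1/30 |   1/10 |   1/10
H(X,Y) = 3.0356, H(X) = 1.5241, H(Y|X) = 1.5115 (all in bits)

Chain rule: H(X,Y) = H(X) + H(Y|X)

Left side — joint entropy directly:
H(X,Y) = -Σ p(x,y) log p(x,y) = 3.0356 bits

Right side — compute H(Y|X) from the conditional distributions:
P(X) = (7/15, 3/10, 7/30), so H(X) = 1.5241 bits
H(Y|X) = Σ_x P(X=x) · H(Y|X=x):
  P(Y|X=0) = (5/14, 3/7, 3/14), H(Y|X=0) = 1.5306, weight P(X=0) = 7/15
  P(Y|X=1) = (2/9, 4/9, 1/3), H(Y|X=1) = 1.5305, weight P(X=1) = 3/10
  P(Y|X=2) = (1/7, 3/7, 3/7), H(Y|X=2) = 1.4488, weight P(X=2) = 7/30
H(Y|X) = 1.5115 bits

H(X) + H(Y|X) = 1.5241 + 1.5115 = 3.0356 bits

Both sides equal 3.0356 bits. ✓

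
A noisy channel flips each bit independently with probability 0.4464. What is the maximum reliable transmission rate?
0.0083 bits

For a binary symmetric channel (BSC) with error probability p:
Capacity C = 1 - H(p) bits per symbol

where H(p) = -p log₂(p) - (1-p) log₂(1-p) is the binary entropy function.

H(0.4464) = 0.9917 bits
C = 1 - 0.9917 = 0.0083 bits per symbol

This means we can reliably transmit up to 0.0083 bits of information per channel use.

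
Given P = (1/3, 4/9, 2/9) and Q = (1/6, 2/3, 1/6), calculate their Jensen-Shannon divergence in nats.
0.0273 nats

Jensen-Shannon divergence is:
JSD(P||Q) = 0.5 × D_KL(P||M) + 0.5 × D_KL(Q||M)
where M = 0.5 × (P + Q) is the mixture distribution.

M = 0.5 × (1/3, 4/9, 2/9) + 0.5 × (1/6, 2/3, 1/6) = (1/4, 5/9, 7/36)

D_KL(P||M) = 0.0264 nats
D_KL(Q||M) = 0.0283 nats

JSD(P||Q) = 0.5 × 0.0264 + 0.5 × 0.0283 = 0.0273 nats

Unlike KL divergence, JSD is symmetric and bounded: 0 ≤ JSD ≤ log(2).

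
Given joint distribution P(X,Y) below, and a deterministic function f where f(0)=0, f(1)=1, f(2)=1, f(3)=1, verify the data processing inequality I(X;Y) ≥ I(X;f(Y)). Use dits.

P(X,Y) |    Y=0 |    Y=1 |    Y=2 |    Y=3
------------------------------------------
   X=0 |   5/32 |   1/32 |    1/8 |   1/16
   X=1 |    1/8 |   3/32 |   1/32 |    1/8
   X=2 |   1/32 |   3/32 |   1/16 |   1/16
I(X;Y) = 0.0429, I(X;f(Y)) = 0.0146, inequality holds: 0.0429 ≥ 0.0146

Data Processing Inequality: For any Markov chain X → Y → Z, we have I(X;Y) ≥ I(X;Z).

Here Z = f(Y) is a deterministic function of Y, forming X → Y → Z.

Original I(X;Y) = 0.0429 dits

After applying f:
P(X,Z) where Z=f(Y):
- P(X,Z=0) = P(X,Y=0)
- P(X,Z=1) = P(X,Y=1) + P(X,Y=2) + P(X,Y=3)

I(X;Z) = I(X;f(Y)) = 0.0146 dits

Verification: 0.0429 ≥ 0.0146 ✓

Information cannot be created by processing; the function f can only lose information about X.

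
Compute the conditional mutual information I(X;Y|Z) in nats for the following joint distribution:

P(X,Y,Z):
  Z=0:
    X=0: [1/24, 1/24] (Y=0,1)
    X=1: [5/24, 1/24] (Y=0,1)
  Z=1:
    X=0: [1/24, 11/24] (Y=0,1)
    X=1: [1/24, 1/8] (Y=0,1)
0.0311 nats

Conditional mutual information: I(X;Y|Z) = H(X|Z) + H(Y|Z) - H(X,Y|Z)

H(Z) = 0.6365
H(X,Z) = 1.1988 → H(X|Z) = 0.5623
H(Y,Z) = 1.0751 → H(Y|Z) = 0.4386
H(X,Y,Z) = 1.6064 → H(X,Y|Z) = 0.9699

I(X;Y|Z) = 0.5623 + 0.4386 - 0.9699 = 0.0311 nats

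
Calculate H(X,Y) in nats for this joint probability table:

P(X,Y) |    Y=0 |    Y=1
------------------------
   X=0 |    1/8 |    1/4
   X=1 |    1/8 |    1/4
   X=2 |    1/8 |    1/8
1.7329 nats

Joint entropy is H(X,Y) = -Σ_{x,y} p(x,y) log p(x,y).

Summing over all non-zero entries:
H(X,Y) = -[1/8·log_e(1/8) + 1/4·log_e(1/4) + 1/8·log_e(1/8) + 1/4·log_e(1/4) + 1/8·log_e(1/8) + 1/8·log_e(1/8)]
H(X,Y) = 1.7329 nats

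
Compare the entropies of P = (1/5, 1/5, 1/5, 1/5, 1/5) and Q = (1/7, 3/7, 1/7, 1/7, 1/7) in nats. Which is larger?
P

Computing entropies in nats:
H(P) = 1.6094
H(Q) = 1.4751

Distribution P has higher entropy.

Intuition: The distribution closer to uniform (more spread out) has higher entropy.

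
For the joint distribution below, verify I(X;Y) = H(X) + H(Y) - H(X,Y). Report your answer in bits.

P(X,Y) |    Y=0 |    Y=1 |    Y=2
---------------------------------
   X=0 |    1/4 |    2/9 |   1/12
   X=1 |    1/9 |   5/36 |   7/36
I(X;Y) = 0.0776 bits

Mutual information has multiple equivalent forms:
- I(X;Y) = H(X) - H(X|Y)
- I(X;Y) = H(Y) - H(Y|X)
- I(X;Y) = H(X) + H(Y) - H(X,Y)

Computing all quantities:
H(X) = 0.9911, H(Y) = 1.5746, H(X,Y) = 2.4881
H(X|Y) = 0.9135, H(Y|X) = 1.4970

Verification:
H(X) - H(X|Y) = 0.9911 - 0.9135 = 0.0776
H(Y) - H(Y|X) = 1.5746 - 1.4970 = 0.0776
H(X) + H(Y) - H(X,Y) = 0.9911 + 1.5746 - 2.4881 = 0.0776

All forms give I(X;Y) = 0.0776 bits. ✓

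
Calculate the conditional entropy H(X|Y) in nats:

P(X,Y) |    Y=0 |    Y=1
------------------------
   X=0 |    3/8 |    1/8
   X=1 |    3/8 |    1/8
0.6931 nats

Using the chain rule: H(X|Y) = H(X,Y) - H(Y)

First, compute H(X,Y) = 1.2555 nats

Marginal P(Y) = (3/4, 1/4)
H(Y) = 0.5623 nats

H(X|Y) = H(X,Y) - H(Y) = 1.2555 - 0.5623 = 0.6931 nats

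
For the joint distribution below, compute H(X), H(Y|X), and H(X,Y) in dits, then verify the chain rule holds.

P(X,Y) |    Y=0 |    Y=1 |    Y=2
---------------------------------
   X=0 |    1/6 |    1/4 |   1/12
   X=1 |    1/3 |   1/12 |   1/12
H(X,Y) = 0.7090, H(X) = 0.3010, H(Y|X) = 0.4080 (all in dits)

Chain rule: H(X,Y) = H(X) + H(Y|X)

Left side — joint entropy directly:
H(X,Y) = -Σ p(x,y) log p(x,y) = 0.7090 dits

Right side — compute H(Y|X) from the conditional distributions:
P(X) = (1/2, 1/2), so H(X) = 0.3010 dits
H(Y|X) = Σ_x P(X=x) · H(Y|X=x):
  P(Y|X=0) = (1/3, 1/2, 1/6), H(Y|X=0) = 0.4392, weight P(X=0) = 1/2
  P(Y|X=1) = (2/3, 1/6, 1/6), H(Y|X=1) = 0.3768, weight P(X=1) = 1/2
H(Y|X) = 0.4080 dits

H(X) + H(Y|X) = 0.3010 + 0.4080 = 0.7090 dits

Both sides equal 0.7090 dits. ✓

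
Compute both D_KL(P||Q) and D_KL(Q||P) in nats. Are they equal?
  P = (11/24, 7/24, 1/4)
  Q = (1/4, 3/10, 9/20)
D_KL(P||Q) = 0.1226, D_KL(Q||P) = 0.1214

KL divergence is not symmetric: D_KL(P||Q) ≠ D_KL(Q||P) in general.

D_KL(P||Q) = 0.1226 nats
D_KL(Q||P) = 0.1214 nats

No, they are not equal!

This asymmetry is why KL divergence is not a true distance metric.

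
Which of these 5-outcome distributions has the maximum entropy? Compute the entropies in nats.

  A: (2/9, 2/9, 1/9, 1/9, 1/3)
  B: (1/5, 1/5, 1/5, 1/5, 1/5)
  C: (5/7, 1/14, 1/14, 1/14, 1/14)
B

For a discrete distribution over n outcomes, entropy is maximized by the uniform distribution.

Computing entropies:
H(A) = 1.5230 nats
H(B) = 1.6094 nats
H(C) = 0.9944 nats

The uniform distribution (where all probabilities equal 1/5) achieves the maximum entropy of log_e(5) = 1.6094 nats.

Distribution B has the highest entropy.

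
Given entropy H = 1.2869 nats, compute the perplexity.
3.6215

Perplexity is e^H (or exp(H) for natural log).

H = 1.2869 nats
Perplexity = e^1.2869 = 3.6215

Interpretation: The model's uncertainty is equivalent to choosing uniformly among 3.6 options.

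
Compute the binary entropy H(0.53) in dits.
0.3002 dits

The binary entropy function is:
H(p) = -p log(p) - (1-p) log(1-p)

H(0.53) = -0.53 × log_10(0.53) - 0.47 × log_10(0.47)
H(0.53) = 0.3002 dits

Note: Binary entropy is maximized at p=0.5 (H=1 bit) and minimized at p=0 or p=1 (H=0).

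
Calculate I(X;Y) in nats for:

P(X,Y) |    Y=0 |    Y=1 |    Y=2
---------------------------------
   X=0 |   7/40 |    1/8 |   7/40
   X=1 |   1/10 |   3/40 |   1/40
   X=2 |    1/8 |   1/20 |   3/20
0.0403 nats

Mutual information: I(X;Y) = H(X) + H(Y) - H(X,Y)

Marginals:
P(X) = (19/40, 1/5, 13/40), H(X) = 1.0408 nats
P(Y) = (2/5, 1/4, 7/20), H(Y) = 1.0805 nats

Joint entropy: H(X,Y) = 2.0810 nats

I(X;Y) = 1.0408 + 1.0805 - 2.0810 = 0.0403 nats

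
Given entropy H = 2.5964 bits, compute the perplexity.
6.0478

Perplexity is 2^H (or exp(H) for natural log).

H = 2.5964 bits
Perplexity = 2^2.5964 = 6.0478

Interpretation: The model's uncertainty is equivalent to choosing uniformly among 6.0 options.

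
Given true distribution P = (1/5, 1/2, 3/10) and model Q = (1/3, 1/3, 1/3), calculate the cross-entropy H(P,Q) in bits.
1.5850 bits

Cross-entropy: H(P,Q) = -Σ p(x) log q(x)

Alternatively: H(P,Q) = H(P) + D_KL(P||Q)
H(P) = 1.4855 bits
D_KL(P||Q) = 0.0995 bits

H(P,Q) = 1.4855 + 0.0995 = 1.5850 bits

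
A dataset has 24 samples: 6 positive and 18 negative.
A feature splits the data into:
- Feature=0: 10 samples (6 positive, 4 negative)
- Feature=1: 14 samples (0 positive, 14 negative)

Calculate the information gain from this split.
0.4067 bits

Information Gain = H(Y) - H(Y|Feature)

Before split:
P(positive) = 6/24 = 0.2500
H(Y) = 0.8113 bits

After split:
Feature=0: H = 0.9710 bits (weight = 10/24)
Feature=1: H = 0.0000 bits (weight = 14/24)
H(Y|Feature) = (10/24)×0.9710 + (14/24)×0.0000 = 0.4046 bits

Information Gain = 0.8113 - 0.4046 = 0.4067 bits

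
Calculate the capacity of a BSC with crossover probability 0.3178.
0.0980 bits

For a binary symmetric channel (BSC) with error probability p:
Capacity C = 1 - H(p) bits per symbol

where H(p) = -p log₂(p) - (1-p) log₂(1-p) is the binary entropy function.

H(0.3178) = 0.9020 bits
C = 1 - 0.9020 = 0.0980 bits per symbol

This means we can reliably transmit up to 0.0980 bits of information per channel use.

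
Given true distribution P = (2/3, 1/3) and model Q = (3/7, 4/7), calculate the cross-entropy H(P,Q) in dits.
0.3263 dits

Cross-entropy: H(P,Q) = -Σ p(x) log q(x)

Alternatively: H(P,Q) = H(P) + D_KL(P||Q)
H(P) = 0.2764 dits
D_KL(P||Q) = 0.0499 dits

H(P,Q) = 0.2764 + 0.0499 = 0.3263 dits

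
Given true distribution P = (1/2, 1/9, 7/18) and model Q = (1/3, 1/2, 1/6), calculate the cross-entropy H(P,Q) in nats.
1.3231 nats

Cross-entropy: H(P,Q) = -Σ p(x) log q(x)

Alternatively: H(P,Q) = H(P) + D_KL(P||Q)
H(P) = 0.9580 nats
D_KL(P||Q) = 0.3651 nats

H(P,Q) = 0.9580 + 0.3651 = 1.3231 nats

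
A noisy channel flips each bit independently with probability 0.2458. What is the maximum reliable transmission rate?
0.1954 bits

For a binary symmetric channel (BSC) with error probability p:
Capacity C = 1 - H(p) bits per symbol

where H(p) = -p log₂(p) - (1-p) log₂(1-p) is the binary entropy function.

H(0.2458) = 0.8046 bits
C = 1 - 0.8046 = 0.1954 bits per symbol

This means we can reliably transmit up to 0.1954 bits of information per channel use.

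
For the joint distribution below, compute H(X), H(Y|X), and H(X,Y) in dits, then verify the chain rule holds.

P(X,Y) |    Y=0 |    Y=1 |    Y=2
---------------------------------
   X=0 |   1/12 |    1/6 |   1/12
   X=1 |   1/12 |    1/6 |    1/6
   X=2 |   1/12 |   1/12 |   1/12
H(X,Y) = 0.9287, H(X) = 0.4680, H(Y|X) = 0.4607 (all in dits)

Chain rule: H(X,Y) = H(X) + H(Y|X)

Left side — joint entropy directly:
H(X,Y) = -Σ p(x,y) log p(x,y) = 0.9287 dits

Right side — compute H(Y|X) from the conditional distributions:
P(X) = (1/3, 5/12, 1/4), so H(X) = 0.4680 dits
H(Y|X) = Σ_x P(X=x) · H(Y|X=x):
  P(Y|X=0) = (1/4, 1/2, 1/4), H(Y|X=0) = 0.4515, weight P(X=0) = 1/3
  P(Y|X=1) = (1/5, 2/5, 2/5), H(Y|X=1) = 0.4581, weight P(X=1) = 5/12
  P(Y|X=2) = (1/3, 1/3, 1/3), H(Y|X=2) = 0.4771, weight P(X=2) = 1/4
H(Y|X) = 0.4607 dits

H(X) + H(Y|X) = 0.4680 + 0.4607 = 0.9287 dits

Both sides equal 0.9287 dits. ✓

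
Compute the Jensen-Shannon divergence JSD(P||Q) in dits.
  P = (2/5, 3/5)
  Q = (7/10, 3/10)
0.0201 dits

Jensen-Shannon divergence is:
JSD(P||Q) = 0.5 × D_KL(P||M) + 0.5 × D_KL(Q||M)
where M = 0.5 × (P + Q) is the mixture distribution.

M = 0.5 × (2/5, 3/5) + 0.5 × (7/10, 3/10) = (11/20, 9/20)

D_KL(P||M) = 0.0196 dits
D_KL(Q||M) = 0.0205 dits

JSD(P||Q) = 0.5 × 0.0196 + 0.5 × 0.0205 = 0.0201 dits

Unlike KL divergence, JSD is symmetric and bounded: 0 ≤ JSD ≤ log(2).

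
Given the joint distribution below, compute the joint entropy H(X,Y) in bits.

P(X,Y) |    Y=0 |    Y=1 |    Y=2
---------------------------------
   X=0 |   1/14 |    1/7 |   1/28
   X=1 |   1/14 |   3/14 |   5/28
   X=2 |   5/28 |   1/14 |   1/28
2.9242 bits

Joint entropy is H(X,Y) = -Σ_{x,y} p(x,y) log p(x,y).

Summing over all non-zero entries:
H(X,Y) = -[1/14·log_2(1/14) + 1/7·log_2(1/7) + 1/28·log_2(1/28) + 1/14·log_2(1/14) + 3/14·log_2(3/14) + 5/28·log_2(5/28) + 5/28·log_2(5/28) + 1/14·log_2(1/14) + 1/28·log_2(1/28)]
H(X,Y) = 2.9242 bits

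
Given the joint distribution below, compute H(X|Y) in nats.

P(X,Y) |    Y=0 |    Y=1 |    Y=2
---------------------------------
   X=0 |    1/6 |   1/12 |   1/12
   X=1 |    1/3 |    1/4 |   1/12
0.6212 nats

Using the chain rule: H(X|Y) = H(X,Y) - H(Y)

First, compute H(X,Y) = 1.6326 nats

Marginal P(Y) = (1/2, 1/3, 1/6)
H(Y) = 1.0114 nats

H(X|Y) = H(X,Y) - H(Y) = 1.6326 - 1.0114 = 0.6212 nats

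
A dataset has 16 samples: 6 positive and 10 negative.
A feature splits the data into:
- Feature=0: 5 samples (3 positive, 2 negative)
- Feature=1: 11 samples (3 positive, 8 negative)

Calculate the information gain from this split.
0.0698 bits

Information Gain = H(Y) - H(Y|Feature)

Before split:
P(positive) = 6/16 = 0.3750
H(Y) = 0.9544 bits

After split:
Feature=0: H = 0.9710 bits (weight = 5/16)
Feature=1: H = 0.8454 bits (weight = 11/16)
H(Y|Feature) = (5/16)×0.9710 + (11/16)×0.8454 = 0.8846 bits

Information Gain = 0.9544 - 0.8846 = 0.0698 bits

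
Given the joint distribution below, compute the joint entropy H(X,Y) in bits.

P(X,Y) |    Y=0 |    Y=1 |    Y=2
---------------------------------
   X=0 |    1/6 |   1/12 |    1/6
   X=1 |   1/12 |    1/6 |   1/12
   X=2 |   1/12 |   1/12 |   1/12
3.0850 bits

Joint entropy is H(X,Y) = -Σ_{x,y} p(x,y) log p(x,y).

Summing over all non-zero entries:
H(X,Y) = -[1/6·log_2(1/6) + 1/12·log_2(1/12) + 1/6·log_2(1/6) + 1/12·log_2(1/12) + 1/6·log_2(1/6) + 1/12·log_2(1/12) + 1/12·log_2(1/12) + 1/12·log_2(1/12) + 1/12·log_2(1/12)]
H(X,Y) = 3.0850 bits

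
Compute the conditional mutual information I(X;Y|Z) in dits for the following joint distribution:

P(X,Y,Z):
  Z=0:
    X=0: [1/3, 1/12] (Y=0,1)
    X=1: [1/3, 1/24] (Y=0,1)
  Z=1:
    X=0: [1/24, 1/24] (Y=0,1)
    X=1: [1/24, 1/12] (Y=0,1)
0.0039 dits

Conditional mutual information: I(X;Y|Z) = H(X|Z) + H(Y|Z) - H(X,Y|Z)

H(Z) = 0.2222
H(X,Z) = 0.5210 → H(X|Z) = 0.2987
H(Y,Z) = 0.4331 → H(Y|Z) = 0.2109
H(X,Y,Z) = 0.7280 → H(X,Y|Z) = 0.5057

I(X;Y|Z) = 0.2987 + 0.2109 - 0.5057 = 0.0039 dits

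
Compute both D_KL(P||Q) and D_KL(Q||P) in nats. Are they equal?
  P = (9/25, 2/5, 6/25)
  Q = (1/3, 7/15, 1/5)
D_KL(P||Q) = 0.0098, D_KL(Q||P) = 0.0098

KL divergence is not symmetric: D_KL(P||Q) ≠ D_KL(Q||P) in general.

D_KL(P||Q) = 0.0098 nats
D_KL(Q||P) = 0.0098 nats

In this case they happen to be equal (to 4 decimal places).

This asymmetry is why KL divergence is not a true distance metric.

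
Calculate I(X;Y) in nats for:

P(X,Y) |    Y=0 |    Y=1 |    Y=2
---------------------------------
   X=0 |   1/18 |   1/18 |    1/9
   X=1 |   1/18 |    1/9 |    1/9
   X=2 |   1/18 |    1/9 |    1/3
0.0326 nats

Mutual information: I(X;Y) = H(X) + H(Y) - H(X,Y)

Marginals:
P(X) = (2/9, 5/18, 1/2), H(X) = 1.0366 nats
P(Y) = (1/6, 5/18, 5/9), H(Y) = 0.9810 nats

Joint entropy: H(X,Y) = 1.9851 nats

I(X;Y) = 1.0366 + 0.9810 - 1.9851 = 0.0326 nats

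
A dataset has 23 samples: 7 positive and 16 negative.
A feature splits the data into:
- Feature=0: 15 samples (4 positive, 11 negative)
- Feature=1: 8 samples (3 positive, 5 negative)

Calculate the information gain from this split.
0.0089 bits

Information Gain = H(Y) - H(Y|Feature)

Before split:
P(positive) = 7/23 = 0.3043
H(Y) = 0.8865 bits

After split:
Feature=0: H = 0.8366 bits (weight = 15/23)
Feature=1: H = 0.9544 bits (weight = 8/23)
H(Y|Feature) = (15/23)×0.8366 + (8/23)×0.9544 = 0.8776 bits

Information Gain = 0.8865 - 0.8776 = 0.0089 bits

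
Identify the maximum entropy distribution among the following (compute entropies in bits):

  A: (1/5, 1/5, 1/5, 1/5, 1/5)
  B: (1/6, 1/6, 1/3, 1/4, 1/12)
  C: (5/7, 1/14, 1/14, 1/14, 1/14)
A

For a discrete distribution over n outcomes, entropy is maximized by the uniform distribution.

Computing entropies:
H(A) = 2.3219 bits
H(B) = 2.1887 bits
H(C) = 1.4345 bits

The uniform distribution (where all probabilities equal 1/5) achieves the maximum entropy of log_2(5) = 2.3219 bits.

Distribution A has the highest entropy.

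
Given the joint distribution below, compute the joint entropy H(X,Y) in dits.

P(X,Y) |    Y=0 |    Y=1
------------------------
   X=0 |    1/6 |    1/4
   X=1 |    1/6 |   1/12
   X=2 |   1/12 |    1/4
0.7403 dits

Joint entropy is H(X,Y) = -Σ_{x,y} p(x,y) log p(x,y).

Summing over all non-zero entries:
H(X,Y) = -[1/6·log_10(1/6) + 1/4·log_10(1/4) + 1/6·log_10(1/6) + 1/12·log_10(1/12) + 1/12·log_10(1/12) + 1/4·log_10(1/4)]
H(X,Y) = 0.7403 dits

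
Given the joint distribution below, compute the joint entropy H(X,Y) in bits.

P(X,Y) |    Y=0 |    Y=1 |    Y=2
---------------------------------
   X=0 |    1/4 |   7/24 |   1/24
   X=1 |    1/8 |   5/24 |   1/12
2.3547 bits

Joint entropy is H(X,Y) = -Σ_{x,y} p(x,y) log p(x,y).

Summing over all non-zero entries:
H(X,Y) = -[1/4·log_2(1/4) + 7/24·log_2(7/24) + 1/24·log_2(1/24) + 1/8·log_2(1/8) + 5/24·log_2(5/24) + 1/12·log_2(1/12)]
H(X,Y) = 2.3547 bits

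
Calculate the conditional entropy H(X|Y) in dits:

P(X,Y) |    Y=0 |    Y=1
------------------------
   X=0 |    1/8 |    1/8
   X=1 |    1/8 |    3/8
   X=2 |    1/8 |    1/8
0.4369 dits

Using the chain rule: H(X|Y) = H(X,Y) - H(Y)

First, compute H(X,Y) = 0.7242 dits

Marginal P(Y) = (3/8, 5/8)
H(Y) = 0.2873 dits

H(X|Y) = H(X,Y) - H(Y) = 0.7242 - 0.2873 = 0.4369 dits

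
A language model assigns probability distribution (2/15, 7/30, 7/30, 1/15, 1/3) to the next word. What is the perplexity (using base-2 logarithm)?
4.4572

Perplexity is 2^H (or exp(H) for natural log).

First, H = -Σ p log p = 2.1561 bits
Perplexity = 2^2.1561 = 4.4572

Interpretation: The model's uncertainty is equivalent to choosing uniformly among 4.5 options.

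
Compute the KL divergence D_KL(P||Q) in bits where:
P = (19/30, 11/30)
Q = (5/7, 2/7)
0.0221 bits

KL divergence: D_KL(P||Q) = Σ p(x) log(p(x)/q(x))

Computing term by term:
  x=0: 19/30 × log_2[(19/30)/(5/7)] = 19/30 × -0.1735 = -0.1099
  x=1: 11/30 × log_2[(11/30)/(2/7)] = 11/30 × 0.3599 = 0.1320

D_KL(P||Q) = 0.0221 bits

Note: KL divergence is always non-negative and equals 0 iff P = Q.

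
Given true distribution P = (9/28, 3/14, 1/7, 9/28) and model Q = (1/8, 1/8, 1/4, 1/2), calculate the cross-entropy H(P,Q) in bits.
2.2143 bits

Cross-entropy: H(P,Q) = -Σ p(x) log q(x)

Alternatively: H(P,Q) = H(P) + D_KL(P||Q)
H(P) = 1.9299 bits
D_KL(P||Q) = 0.2844 bits

H(P,Q) = 1.9299 + 0.2844 = 2.2143 bits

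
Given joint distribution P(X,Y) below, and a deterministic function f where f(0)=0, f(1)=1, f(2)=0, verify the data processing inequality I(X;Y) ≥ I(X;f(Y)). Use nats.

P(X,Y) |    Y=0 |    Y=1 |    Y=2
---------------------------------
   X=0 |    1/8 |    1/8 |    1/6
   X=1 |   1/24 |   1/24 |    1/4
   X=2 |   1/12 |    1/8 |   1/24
I(X;Y) = 0.1118, I(X;f(Y)) = 0.0502, inequality holds: 0.1118 ≥ 0.0502

Data Processing Inequality: For any Markov chain X → Y → Z, we have I(X;Y) ≥ I(X;Z).

Here Z = f(Y) is a deterministic function of Y, forming X → Y → Z.

Original I(X;Y) = 0.1118 nats

After applying f:
P(X,Z) where Z=f(Y):
- P(X,Z=0) = P(X,Y=0) + P(X,Y=2)
- P(X,Z=1) = P(X,Y=1)

I(X;Z) = I(X;f(Y)) = 0.0502 nats

Verification: 0.1118 ≥ 0.0502 ✓

Information cannot be created by processing; the function f can only lose information about X.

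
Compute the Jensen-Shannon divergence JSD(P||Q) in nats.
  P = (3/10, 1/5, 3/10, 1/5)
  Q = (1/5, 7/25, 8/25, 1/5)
0.0085 nats

Jensen-Shannon divergence is:
JSD(P||Q) = 0.5 × D_KL(P||M) + 0.5 × D_KL(Q||M)
where M = 0.5 × (P + Q) is the mixture distribution.

M = 0.5 × (3/10, 1/5, 3/10, 1/5) + 0.5 × (1/5, 7/25, 8/25, 1/5) = (1/4, 6/25, 0.31, 1/5)

D_KL(P||M) = 0.0084 nats
D_KL(Q||M) = 0.0087 nats

JSD(P||Q) = 0.5 × 0.0084 + 0.5 × 0.0087 = 0.0085 nats

Unlike KL divergence, JSD is symmetric and bounded: 0 ≤ JSD ≤ log(2).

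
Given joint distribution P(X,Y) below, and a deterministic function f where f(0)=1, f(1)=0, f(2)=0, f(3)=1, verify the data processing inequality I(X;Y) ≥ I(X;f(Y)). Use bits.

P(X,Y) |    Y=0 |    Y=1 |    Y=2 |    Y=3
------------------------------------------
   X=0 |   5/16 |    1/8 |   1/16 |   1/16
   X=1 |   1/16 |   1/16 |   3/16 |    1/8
I(X;Y) = 0.1978, I(X;f(Y)) = 0.0411, inequality holds: 0.1978 ≥ 0.0411

Data Processing Inequality: For any Markov chain X → Y → Z, we have I(X;Y) ≥ I(X;Z).

Here Z = f(Y) is a deterministic function of Y, forming X → Y → Z.

Original I(X;Y) = 0.1978 bits

After applying f:
P(X,Z) where Z=f(Y):
- P(X,Z=0) = P(X,Y=1) + P(X,Y=2)
- P(X,Z=1) = P(X,Y=0) + P(X,Y=3)

I(X;Z) = I(X;f(Y)) = 0.0411 bits

Verification: 0.1978 ≥ 0.0411 ✓

Information cannot be created by processing; the function f can only lose information about X.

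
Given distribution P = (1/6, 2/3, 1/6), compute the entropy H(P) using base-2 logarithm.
1.2516 bits

Shannon entropy is H(X) = -Σ p(x) log p(x).

For P = (1/6, 2/3, 1/6):
H = -1/6 × log_2(1/6) -2/3 × log_2(2/3) -1/6 × log_2(1/6)
H = 1.2516 bits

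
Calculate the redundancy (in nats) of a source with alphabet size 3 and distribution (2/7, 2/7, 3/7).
0.0196 nats

Redundancy measures how far a source is from maximum entropy:
R = H_max - H(X)

Maximum entropy for 3 symbols: H_max = log_e(3) = 1.0986 nats
Actual entropy: H(X) = 1.0790 nats
Redundancy: R = 1.0986 - 1.0790 = 0.0196 nats

This redundancy represents potential for compression: the source could be compressed by 0.0196 nats per symbol.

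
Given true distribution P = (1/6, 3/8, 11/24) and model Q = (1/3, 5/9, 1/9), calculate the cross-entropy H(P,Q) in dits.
0.6126 dits

Cross-entropy: H(P,Q) = -Σ p(x) log q(x)

Alternatively: H(P,Q) = H(P) + D_KL(P||Q)
H(P) = 0.4447 dits
D_KL(P||Q) = 0.1679 dits

H(P,Q) = 0.4447 + 0.1679 = 0.6126 dits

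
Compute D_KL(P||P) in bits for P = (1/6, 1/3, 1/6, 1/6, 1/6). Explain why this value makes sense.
0.0000 bits

KL divergence satisfies the Gibbs inequality: D_KL(P||Q) ≥ 0 for all distributions P, Q.

D_KL(P||Q) = Σ p(x) log(p(x)/q(x))
Each term is p(x) × log_2(p(x)/p(x)) = p(x) × log_2(1) = 0, so the sum is 0.
D_KL(P||Q) = 0.0000 bits

When P = Q, the KL divergence is exactly 0, as there is no 'divergence' between identical distributions.

This non-negativity is a fundamental property: relative entropy cannot be negative because it measures how different Q is from P.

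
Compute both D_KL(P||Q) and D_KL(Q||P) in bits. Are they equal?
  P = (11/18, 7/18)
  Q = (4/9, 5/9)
D_KL(P||Q) = 0.0807, D_KL(Q||P) = 0.0817

KL divergence is not symmetric: D_KL(P||Q) ≠ D_KL(Q||P) in general.

D_KL(P||Q) = 0.0807 bits
D_KL(Q||P) = 0.0817 bits

No, they are not equal!

This asymmetry is why KL divergence is not a true distance metric.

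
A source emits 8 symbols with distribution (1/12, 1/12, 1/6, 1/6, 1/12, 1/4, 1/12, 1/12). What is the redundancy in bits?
0.1446 bits

Redundancy measures how far a source is from maximum entropy:
R = H_max - H(X)

Maximum entropy for 8 symbols: H_max = log_2(8) = 3.0000 bits
Actual entropy: H(X) = 2.8554 bits
Redundancy: R = 3.0000 - 2.8554 = 0.1446 bits

This redundancy represents potential for compression: the source could be compressed by 0.1446 bits per symbol.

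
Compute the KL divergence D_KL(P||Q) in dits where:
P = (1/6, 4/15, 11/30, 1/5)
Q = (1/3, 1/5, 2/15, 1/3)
0.0999 dits

KL divergence: D_KL(P||Q) = Σ p(x) log(p(x)/q(x))

Computing term by term:
  x=0: 1/6 × log_10[(1/6)/(1/3)] = 1/6 × -0.3010 = -0.0502
  x=1: 4/15 × log_10[(4/15)/(1/5)] = 4/15 × 0.1249 = 0.0333
  x=2: 11/30 × log_10[(11/30)/(2/15)] = 11/30 × 0.4393 = 0.1611
  x=3: 1/5 × log_10[(1/5)/(1/3)] = 1/5 × -0.2218 = -0.0444

D_KL(P||Q) = 0.0999 dits

Note: KL divergence is always non-negative and equals 0 iff P = Q.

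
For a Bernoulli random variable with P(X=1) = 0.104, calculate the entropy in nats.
0.3338 nats

The binary entropy function is:
H(p) = -p log(p) - (1-p) log(1-p)

H(0.104) = -0.104 × log_e(0.104) - 0.896 × log_e(0.896)
H(0.104) = 0.3338 nats

Note: Binary entropy is maximized at p=0.5 (H=1 bit) and minimized at p=0 or p=1 (H=0).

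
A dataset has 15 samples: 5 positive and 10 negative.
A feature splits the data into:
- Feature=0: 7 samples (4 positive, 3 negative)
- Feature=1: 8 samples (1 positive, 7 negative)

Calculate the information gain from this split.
0.1686 bits

Information Gain = H(Y) - H(Y|Feature)

Before split:
P(positive) = 5/15 = 0.3333
H(Y) = 0.9183 bits

After split:
Feature=0: H = 0.9852 bits (weight = 7/15)
Feature=1: H = 0.5436 bits (weight = 8/15)
H(Y|Feature) = (7/15)×0.9852 + (8/15)×0.5436 = 0.7497 bits

Information Gain = 0.9183 - 0.7497 = 0.1686 bits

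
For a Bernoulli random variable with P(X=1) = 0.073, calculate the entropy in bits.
0.3770 bits

The binary entropy function is:
H(p) = -p log(p) - (1-p) log(1-p)

H(0.073) = -0.073 × log_2(0.073) - 0.927 × log_2(0.927)
H(0.073) = 0.3770 bits

Note: Binary entropy is maximized at p=0.5 (H=1 bit) and minimized at p=0 or p=1 (H=0).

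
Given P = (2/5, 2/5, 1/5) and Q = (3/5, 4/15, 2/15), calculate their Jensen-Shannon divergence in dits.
0.0087 dits

Jensen-Shannon divergence is:
JSD(P||Q) = 0.5 × D_KL(P||M) + 0.5 × D_KL(Q||M)
where M = 0.5 × (P + Q) is the mixture distribution.

M = 0.5 × (2/5, 2/5, 1/5) + 0.5 × (3/5, 4/15, 2/15) = (1/2, 1/3, 1/6)

D_KL(P||M) = 0.0087 dits
D_KL(Q||M) = 0.0087 dits

JSD(P||Q) = 0.5 × 0.0087 + 0.5 × 0.0087 = 0.0087 dits

Unlike KL divergence, JSD is symmetric and bounded: 0 ≤ JSD ≤ log(2).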